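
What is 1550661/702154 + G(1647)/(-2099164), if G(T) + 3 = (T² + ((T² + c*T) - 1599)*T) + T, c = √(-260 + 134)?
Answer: -68125909629303/32042095636 - 8137827*I*√14/2099164 ≈ -2126.1 - 14.505*I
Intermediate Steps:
c = 3*I*√14 (c = √(-126) = 3*I*√14 ≈ 11.225*I)
G(T) = -3 + T + T² + T*(-1599 + T² + 3*I*T*√14) (G(T) = -3 + ((T² + ((T² + (3*I*√14)*T) - 1599)*T) + T) = -3 + ((T² + ((T² + 3*I*T*√14) - 1599)*T) + T) = -3 + ((T² + (-1599 + T² + 3*I*T*√14)*T) + T) = -3 + ((T² + T*(-1599 + T² + 3*I*T*√14)) + T) = -3 + (T + T² + T*(-1599 + T² + 3*I*T*√14)) = -3 + T + T² + T*(-1599 + T² + 3*I*T*√14))
1550661/702154 + G(1647)/(-2099164) = 1550661/702154 + (-3 + 1647² + 1647³ - 1598*1647 + 3*I*√14*1647²)/(-2099164) = 1550661*(1/702154) + (-3 + 2712609 + 4467667023 - 2631906 + 3*I*√14*2712609)*(-1/2099164) = 1550661/702154 + (-3 + 2712609 + 4467667023 - 2631906 + 8137827*I*√14)*(-1/2099164) = 1550661/702154 + (4467747723 + 8137827*I*√14)*(-1/2099164) = 1550661/702154 + (-194249901/91268 - 8137827*I*√14/2099164) = -68125909629303/32042095636 - 8137827*I*√14/2099164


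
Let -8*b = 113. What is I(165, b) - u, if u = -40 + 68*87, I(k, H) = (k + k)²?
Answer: 103024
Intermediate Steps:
b = -113/8 (b = -⅛*113 = -113/8 ≈ -14.125)
I(k, H) = 4*k² (I(k, H) = (2*k)² = 4*k²)
u = 5876 (u = -40 + 5916 = 5876)
I(165, b) - u = 4*165² - 1*5876 = 4*27225 - 5876 = 108900 - 5876 = 103024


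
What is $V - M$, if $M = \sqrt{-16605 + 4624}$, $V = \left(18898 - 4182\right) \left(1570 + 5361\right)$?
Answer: $101996596 - i \sqrt{11981} \approx 1.02 \cdot 10^{8} - 109.46 i$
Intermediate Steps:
$V = 101996596$ ($V = 14716 \cdot 6931 = 101996596$)
$M = i \sqrt{11981}$ ($M = \sqrt{-11981} = i \sqrt{11981} \approx 109.46 i$)
$V - M = 101996596 - i \sqrt{11981}$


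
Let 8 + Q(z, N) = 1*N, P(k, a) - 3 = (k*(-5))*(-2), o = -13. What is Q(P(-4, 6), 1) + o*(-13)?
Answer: 162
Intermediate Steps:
P(k, a) = 3 + 10*k (P(k, a) = 3 + (k*(-5))*(-2) = 3 - 5*k*(-2) = 3 + 10*k)
Q(z, N) = -8 + N (Q(z, N) = -8 + 1*N = -8 + N)
Q(P(-4, 6), 1) + o*(-13) = (-8 + 1) - 13*(-13) = -7 + 169 = 162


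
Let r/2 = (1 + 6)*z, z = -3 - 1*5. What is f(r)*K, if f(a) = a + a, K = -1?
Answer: 224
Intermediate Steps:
z = -8 (z = -3 - 5 = -8)
r = -112 (r = 2*((1 + 6)*(-8)) = 2*(7*(-8)) = 2*(-56) = -112)
f(a) = 2*a
f(r)*K = (2*(-112))*(-1) = -224*(-1) = 224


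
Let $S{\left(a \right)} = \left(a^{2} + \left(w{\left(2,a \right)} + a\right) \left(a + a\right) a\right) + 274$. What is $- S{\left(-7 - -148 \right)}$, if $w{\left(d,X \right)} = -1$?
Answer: $-5586835$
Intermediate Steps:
$S{\left(a \right)} = 274 + a^{2} + 2 a^{2} \left(-1 + a\right)$ ($S{\left(a \right)} = \left(a^{2} + \left(-1 + a\right) \left(a + a\right) a\right) + 274 = \left(a^{2} + \left(-1 + a\right) 2 a a\right) + 274 = \left(a^{2} + 2 a \left(-1 + a\right) a\right) + 274 = \left(a^{2} + 2 a^{2} \left(-1 + a\right)\right) + 274 = 274 + a^{2} + 2 a^{2} \left(-1 + a\right)$)
$- S{\left(-7 - -148 \right)} = - (274 - \left(-7 - -148\right)^{2} + 2 \left(-7 - -148\right)^{3}) = - (274 - \left(-7 + 148\right)^{2} + 2 \left(-7 + 148\right)^{3}) = - (274 - 141^{2} + 2 \cdot 141^{3}) = - (274 - 19881 + 2 \cdot 2803221) = - (274 - 19881 + 5606442) = \left(-1\right) 5586835 = -5586835$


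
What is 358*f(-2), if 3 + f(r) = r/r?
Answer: -716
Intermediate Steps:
f(r) = -2 (f(r) = -3 + r/r = -3 + 1 = -2)
358*f(-2) = 358*(-2) = -716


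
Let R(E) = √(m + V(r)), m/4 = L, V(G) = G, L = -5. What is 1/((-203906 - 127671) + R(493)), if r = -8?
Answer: -331577/109943306957 - 2*I*√7/109943306957 ≈ -3.0159e-6 - 4.8129e-11*I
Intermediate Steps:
m = -20 (m = 4*(-5) = -20)
R(E) = 2*I*√7 (R(E) = √(-20 - 8) = √(-28) = 2*I*√7)
1/((-203906 - 127671) + R(493)) = 1/((-203906 - 127671) + 2*I*√7) = 1/(-331577 + 2*I*√7)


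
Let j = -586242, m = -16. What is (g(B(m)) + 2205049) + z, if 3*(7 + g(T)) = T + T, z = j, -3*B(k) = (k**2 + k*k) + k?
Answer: 14568208/9 ≈ 1.6187e+6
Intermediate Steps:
B(k) = -2*k**2/3 - k/3 (B(k) = -((k**2 + k*k) + k)/3 = -((k**2 + k**2) + k)/3 = -(2*k**2 + k)/3 = -(k + 2*k**2)/3 = -2*k**2/3 - k/3)
z = -586242
g(T) = -7 + 2*T/3 (g(T) = -7 + (T + T)/3 = -7 + (2*T)/3 = -7 + 2*T/3)
(g(B(m)) + 2205049) + z = ((-7 + 2*(-1/3*(-16)*(1 + 2*(-16)))/3) + 2205049) - 586242 = ((-7 + 2*(-1/3*(-16)*(1 - 32))/3) + 2205049) - 586242 = ((-7 + 2*(-1/3*(-16)*(-31))/3) + 2205049) - 586242 = ((-7 + (2/3)*(-496/3)) + 2205049) - 586242 = ((-7 - 992/9) + 2205049) - 586242 = (-1055/9 + 2205049) - 586242 = 19844386/9 - 586242 = 14568208/9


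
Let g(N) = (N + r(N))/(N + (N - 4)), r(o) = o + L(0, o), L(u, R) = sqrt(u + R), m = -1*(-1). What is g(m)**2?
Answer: 9/4 ≈ 2.2500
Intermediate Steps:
m = 1
L(u, R) = sqrt(R + u)
r(o) = o + sqrt(o) (r(o) = o + sqrt(o + 0) = o + sqrt(o))
g(N) = (sqrt(N) + 2*N)/(-4 + 2*N) (g(N) = (N + (N + sqrt(N)))/(N + (N - 4)) = (sqrt(N) + 2*N)/(N + (-4 + N)) = (sqrt(N) + 2*N)/(-4 + 2*N))
g(m)**2 = ((1 + sqrt(1)/2)/(-2 + 1))**2 = ((1 + (1/2)*1)/(-1))**2 = (-(1 + 1/2))**2 = (-1*3/2)**2 = (-3/2)**2 = 9/4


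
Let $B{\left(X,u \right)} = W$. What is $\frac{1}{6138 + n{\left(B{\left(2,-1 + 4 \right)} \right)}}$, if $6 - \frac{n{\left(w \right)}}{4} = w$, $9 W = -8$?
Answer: $\frac{9}{55490} \approx 0.00016219$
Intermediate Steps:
$W = - \frac{8}{9}$ ($W = \frac{1}{9} \left(-8\right) = - \frac{8}{9} \approx -0.88889$)
$B{\left(X,u \right)} = - \frac{8}{9}$
$n{\left(w \right)} = 24 - 4 w$
$\frac{1}{6138 + n{\left(B{\left(2,-1 + 4 \right)} \right)}} = \frac{1}{6138 + \left(24 - - \frac{32}{9}\right)} = \frac{1}{6138 + \left(24 + \frac{32}{9}\right)} = \frac{1}{6138 + \frac{248}{9}} = \frac{1}{\frac{55490}{9}} = \frac{9}{55490}$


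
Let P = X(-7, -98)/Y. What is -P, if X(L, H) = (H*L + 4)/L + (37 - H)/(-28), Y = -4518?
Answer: -965/42168 ≈ -0.022885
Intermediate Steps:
X(L, H) = -37/28 + H/28 + (4 + H*L)/L (X(L, H) = (4 + H*L)/L + (37 - H)*(-1/28) = (4 + H*L)/L + (-37/28 + H/28) = -37/28 + H/28 + (4 + H*L)/L)
P = 965/42168 (P = ((1/28)*(112 - 7*(-37 + 29*(-98)))/(-7))/(-4518) = ((1/28)*(-1/7)*(112 - 7*(-37 - 2842)))*(-1/4518) = ((1/28)*(-1/7)*(112 - 7*(-2879)))*(-1/4518) = ((1/28)*(-1/7)*(112 + 20153))*(-1/4518) = ((1/28)*(-1/7)*20265)*(-1/4518) = -2895/28*(-1/4518) = 965/42168 ≈ 0.022885)
-P = -1*965/42168 = -965/42168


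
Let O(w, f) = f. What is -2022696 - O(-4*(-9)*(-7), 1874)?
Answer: -2024570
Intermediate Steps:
-2022696 - O(-4*(-9)*(-7), 1874) = -2022696 - 1*1874 = -2022696 - 1874 = -2024570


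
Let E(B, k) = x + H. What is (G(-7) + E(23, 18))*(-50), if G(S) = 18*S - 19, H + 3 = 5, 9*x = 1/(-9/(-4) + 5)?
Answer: 1865950/261 ≈ 7149.2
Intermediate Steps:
x = 4/261 (x = 1/(9*(-9/(-4) + 5)) = 1/(9*(-9*(-¼) + 5)) = 1/(9*(9/4 + 5)) = 1/(9*(29/4)) = (⅑)*(4/29) = 4/261 ≈ 0.015326)
H = 2 (H = -3 + 5 = 2)
E(B, k) = 526/261 (E(B, k) = 4/261 + 2 = 526/261)
G(S) = -19 + 18*S
(G(-7) + E(23, 18))*(-50) = ((-19 + 18*(-7)) + 526/261)*(-50) = ((-19 - 126) + 526/261)*(-50) = (-145 + 526/261)*(-50) = -37319/261*(-50) = 1865950/261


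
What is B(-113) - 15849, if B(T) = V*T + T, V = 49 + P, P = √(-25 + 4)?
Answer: -21499 - 113*I*√21 ≈ -21499.0 - 517.83*I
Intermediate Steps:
P = I*√21 (P = √(-21) = I*√21 ≈ 4.5826*I)
V = 49 + I*√21 ≈ 49.0 + 4.5826*I
B(T) = T + T*(49 + I*√21) (B(T) = (49 + I*√21)*T + T = T*(49 + I*√21) + T = T + T*(49 + I*√21))
B(-113) - 15849 = -113*(50 + I*√21) - 15849 = (-5650 - 113*I*√21) - 15849 = -21499 - 113*I*√21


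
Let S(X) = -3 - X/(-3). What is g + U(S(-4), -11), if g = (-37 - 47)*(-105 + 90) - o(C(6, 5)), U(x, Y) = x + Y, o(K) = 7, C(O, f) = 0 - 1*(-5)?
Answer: 3713/3 ≈ 1237.7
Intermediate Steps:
S(X) = -3 + X/3 (S(X) = -3 - X*(-1)/3 = -3 - (-1)*X/3 = -3 + X/3)
C(O, f) = 5 (C(O, f) = 0 + 5 = 5)
U(x, Y) = Y + x
g = 1253 (g = (-37 - 47)*(-105 + 90) - 1*7 = -84*(-15) - 7 = 1260 - 7 = 1253)
g + U(S(-4), -11) = 1253 + (-11 + (-3 + (⅓)*(-4))) = 1253 + (-11 + (-3 - 4/3)) = 1253 + (-11 - 13/3) = 1253 - 46/3 = 3713/3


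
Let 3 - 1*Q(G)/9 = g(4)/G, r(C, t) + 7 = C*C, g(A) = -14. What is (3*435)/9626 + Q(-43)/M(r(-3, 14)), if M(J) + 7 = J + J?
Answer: -3264855/413918 ≈ -7.8877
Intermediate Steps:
r(C, t) = -7 + C² (r(C, t) = -7 + C*C = -7 + C²)
Q(G) = 27 + 126/G (Q(G) = 27 - (-126)/G = 27 + 126/G)
M(J) = -7 + 2*J (M(J) = -7 + (J + J) = -7 + 2*J)
(3*435)/9626 + Q(-43)/M(r(-3, 14)) = (3*435)/9626 + (27 + 126/(-43))/(-7 + 2*(-7 + (-3)²)) = 1305*(1/9626) + (27 + 126*(-1/43))/(-7 + 2*(-7 + 9)) = 1305/9626 + (27 - 126/43)/(-7 + 2*2) = 1305/9626 + 1035/(43*(-7 + 4)) = 1305/9626 + (1035/43)/(-3) = 1305/9626 + (1035/43)*(-⅓) = 1305/9626 - 345/43 = -3264855/413918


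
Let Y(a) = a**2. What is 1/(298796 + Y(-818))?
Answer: 1/967920 ≈ 1.0331e-6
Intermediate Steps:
1/(298796 + Y(-818)) = 1/(298796 + (-818)**2) = 1/(298796 + 669124) = 1/967920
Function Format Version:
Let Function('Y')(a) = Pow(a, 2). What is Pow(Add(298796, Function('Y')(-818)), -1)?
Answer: Rational(1, 967920) ≈ 1.0331e-6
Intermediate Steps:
Pow(Add(298796, Function('Y')(-818)), -1) = Pow(Add(298796, Pow(-818, 2)), -1) = Pow(Add(298796, 669124), -1) = Pow(967920, -1) = Rational(1, 967920)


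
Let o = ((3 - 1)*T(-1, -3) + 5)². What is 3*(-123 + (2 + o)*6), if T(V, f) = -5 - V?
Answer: -171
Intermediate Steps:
o = 9 (o = ((3 - 1)*(-5 - 1*(-1)) + 5)² = (2*(-5 + 1) + 5)² = (2*(-4) + 5)² = (-8 + 5)² = (-3)² = 9)
3*(-123 + (2 + o)*6) = 3*(-123 + (2 + 9)*6) = 3*(-123 + 11*6) = 3*(-123 + 66) = 3*(-57) = -171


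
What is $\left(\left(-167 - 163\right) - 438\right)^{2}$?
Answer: $589824$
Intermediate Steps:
$\left(\left(-167 - 163\right) - 438\right)^{2} = \left(-330 - 438\right)^{2} = \left(-768\right)^{2} = 589824$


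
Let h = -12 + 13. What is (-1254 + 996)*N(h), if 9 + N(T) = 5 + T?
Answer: 774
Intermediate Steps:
h = 1
N(T) = -4 + T (N(T) = -9 + (5 + T) = -4 + T)
(-1254 + 996)*N(h) = (-1254 + 996)*(-4 + 1) = -258*(-3) = 774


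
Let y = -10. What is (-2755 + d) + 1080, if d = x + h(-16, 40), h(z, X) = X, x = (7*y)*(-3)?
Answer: -1425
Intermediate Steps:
x = 210 (x = (7*(-10))*(-3) = -70*(-3) = 210)
d = 250 (d = 210 + 40 = 250)
(-2755 + d) + 1080 = (-2755 + 250) + 1080 = -2505 + 1080 = -1425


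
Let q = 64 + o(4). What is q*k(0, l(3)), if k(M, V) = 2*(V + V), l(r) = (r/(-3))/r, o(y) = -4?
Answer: -80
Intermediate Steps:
l(r) = -⅓ (l(r) = (r*(-⅓))/r = (-r/3)/r = -⅓)
k(M, V) = 4*V (k(M, V) = 2*(2*V) = 4*V)
q = 60 (q = 64 - 4 = 60)
q*k(0, l(3)) = 60*(4*(-⅓)) = 60*(-4/3) = -80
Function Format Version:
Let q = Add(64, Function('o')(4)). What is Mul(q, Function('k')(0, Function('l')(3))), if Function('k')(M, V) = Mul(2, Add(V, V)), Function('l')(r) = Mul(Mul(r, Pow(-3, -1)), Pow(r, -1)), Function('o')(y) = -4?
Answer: -80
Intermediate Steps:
Function('l')(r) = Rational(-1, 3) (Function('l')(r) = Mul(Mul(r, Rational(-1, 3)), Pow(r, -1)) = Mul(Mul(Rational(-1, 3), r), Pow(r, -1)) = Rational(-1, 3))
Function('k')(M, V) = Mul(4, V) (Function('k')(M, V) = Mul(2, Mul(2, V)) = Mul(4, V))
q = 60 (q = Add(64, -4) = 60)
Mul(q, Function('k')(0, Function('l')(3))) = Mul(60, Mul(4, Rational(-1, 3))) = Mul(60, Rational(-4, 3)) = -80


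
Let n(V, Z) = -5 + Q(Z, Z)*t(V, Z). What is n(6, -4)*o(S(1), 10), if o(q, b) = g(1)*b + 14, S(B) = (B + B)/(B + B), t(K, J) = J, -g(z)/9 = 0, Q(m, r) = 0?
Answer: -70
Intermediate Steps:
g(z) = 0 (g(z) = -9*0 = 0)
n(V, Z) = -5 (n(V, Z) = -5 + 0*Z = -5 + 0 = -5)
S(B) = 1 (S(B) = (2*B)/((2*B)) = (2*B)*(1/(2*B)) = 1)
o(q, b) = 14 (o(q, b) = 0*b + 14 = 0 + 14 = 14)
n(6, -4)*o(S(1), 10) = -5*14 = -70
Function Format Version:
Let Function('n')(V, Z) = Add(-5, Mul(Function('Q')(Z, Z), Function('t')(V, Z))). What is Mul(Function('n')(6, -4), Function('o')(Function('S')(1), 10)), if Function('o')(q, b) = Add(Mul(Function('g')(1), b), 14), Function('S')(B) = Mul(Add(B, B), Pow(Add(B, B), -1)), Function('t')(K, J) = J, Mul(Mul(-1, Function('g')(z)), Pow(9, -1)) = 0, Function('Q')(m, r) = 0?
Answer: -70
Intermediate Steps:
Function('g')(z) = 0 (Function('g')(z) = Mul(-9, 0) = 0)
Function('n')(V, Z) = -5 (Function('n')(V, Z) = Add(-5, Mul(0, Z)) = Add(-5, 0) = -5)
Function('S')(B) = 1 (Function('S')(B) = Mul(Mul(2, B), Pow(Mul(2, B), -1)) = Mul(Mul(2, B), Mul(Rational(1, 2), Pow(B, -1))) = 1)
Function('o')(q, b) = 14 (Function('o')(q, b) = Add(Mul(0, b), 14) = Add(0, 14) = 14)
Mul(Function('n')(6, -4), Function('o')(Function('S')(1), 10)) = Mul(-5, 14) = -70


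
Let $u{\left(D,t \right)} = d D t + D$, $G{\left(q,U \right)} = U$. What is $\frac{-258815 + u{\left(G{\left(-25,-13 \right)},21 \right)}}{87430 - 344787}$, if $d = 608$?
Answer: $\frac{424812}{257357} \approx 1.6507$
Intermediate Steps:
$u{\left(D,t \right)} = D + 608 D t$ ($u{\left(D,t \right)} = 608 D t + D = D + 608 D t$)
$\frac{-258815 + u{\left(G{\left(-25,-13 \right)},21 \right)}}{87430 - 344787} = \frac{-258815 - 13 \left(1 + 608 \cdot 21\right)}{87430 - 344787} = \frac{-258815 - 13 \left(1 + 12768\right)}{-257357} = \left(-258815 - 165997\right) \left(- \frac{1}{257357}\right) = \left(-424812\right) \left(- \frac{1}{257357}\right) = \frac{424812}{257357}$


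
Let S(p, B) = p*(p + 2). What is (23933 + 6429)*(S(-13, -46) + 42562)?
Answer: 1296609210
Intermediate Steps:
S(p, B) = p*(2 + p)
(23933 + 6429)*(S(-13, -46) + 42562) = (23933 + 6429)*(-13*(2 - 13) + 42562) = 30362*(-13*(-11) + 42562) = 30362*(143 + 42562) = 30362*42705 = 1296609210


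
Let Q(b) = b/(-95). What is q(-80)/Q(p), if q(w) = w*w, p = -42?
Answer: 304000/21 ≈ 14476.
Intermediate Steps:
Q(b) = -b/95 (Q(b) = b*(-1/95) = -b/95)
q(w) = w²
q(-80)/Q(p) = (-80)²/((-1/95*(-42))) = 6400/(42/95) = 6400*(95/42) = 304000/21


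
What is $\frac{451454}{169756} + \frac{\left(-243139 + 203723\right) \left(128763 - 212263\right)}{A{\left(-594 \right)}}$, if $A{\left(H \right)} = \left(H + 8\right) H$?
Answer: $\frac{69858025291267}{7386168438} \approx 9458.0$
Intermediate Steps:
$A{\left(H \right)} = H \left(8 + H\right)$ ($A{\left(H \right)} = \left(8 + H\right) H = H \left(8 + H\right)$)
$\frac{451454}{169756} + \frac{\left(-243139 + 203723\right) \left(128763 - 212263\right)}{A{\left(-594 \right)}} = \frac{451454}{169756} + \frac{\left(-243139 + 203723\right) \left(128763 - 212263\right)}{\left(-594\right) \left(8 - 594\right)} = 451454 \cdot \frac{1}{169756} + \frac{\left(-39416\right) \left(-83500\right)}{\left(-594\right) \left(-586\right)} = \frac{225727}{84878} + \frac{3291236000}{348084} = \frac{225727}{84878} + 3291236000 \cdot \frac{1}{348084} = \frac{225727}{84878} + \frac{822809000}{87021} = \frac{69858025291267}{7386168438}$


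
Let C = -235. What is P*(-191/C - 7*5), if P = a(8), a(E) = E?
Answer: -64272/235 ≈ -273.50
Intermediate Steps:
P = 8
P*(-191/C - 7*5) = 8*(-191/(-235) - 7*5) = 8*(-191*(-1/235) - 35) = 8*(191/235 - 35) = 8*(-8034/235) = -64272/235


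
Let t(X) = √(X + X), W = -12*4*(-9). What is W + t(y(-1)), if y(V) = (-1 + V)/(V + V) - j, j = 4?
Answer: 432 + I*√6 ≈ 432.0 + 2.4495*I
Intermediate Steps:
W = 432 (W = -48*(-9) = 432)
y(V) = -4 + (-1 + V)/(2*V) (y(V) = (-1 + V)/(V + V) - 1*4 = (-1 + V)/((2*V)) - 4 = (-1 + V)*(1/(2*V)) - 4 = (-1 + V)/(2*V) - 4 = -4 + (-1 + V)/(2*V))
t(X) = √2*√X (t(X) = √(2*X) = √2*√X)
W + t(y(-1)) = 432 + √2*√((½)*(-1 - 7*(-1))/(-1)) = 432 + √2*√((½)*(-1)*(-1 + 7)) = 432 + √2*√((½)*(-1)*6) = 432 + √2*√(-3) = 432 + √2*(I*√3) = 432 + I*√6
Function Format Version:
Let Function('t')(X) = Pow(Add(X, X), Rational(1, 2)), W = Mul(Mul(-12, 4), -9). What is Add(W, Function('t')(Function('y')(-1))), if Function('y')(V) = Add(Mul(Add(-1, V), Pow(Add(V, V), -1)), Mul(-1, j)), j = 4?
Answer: Add(432, Mul(I, Pow(6, Rational(1, 2)))) ≈ Add(432.00, Mul(2.4495, I))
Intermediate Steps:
W = 432 (W = Mul(-48, -9) = 432)
Function('y')(V) = Add(-4, Mul(Rational(1, 2), Pow(V, -1), Add(-1, V))) (Function('y')(V) = Add(Mul(Add(-1, V), Pow(Add(V, V), -1)), Mul(-1, 4)) = Add(Mul(Add(-1, V), Pow(Mul(2, V), -1)), -4) = Add(Mul(Add(-1, V), Mul(Rational(1, 2), Pow(V, -1))), -4) = Add(Mul(Rational(1, 2), Pow(V, -1), Add(-1, V)), -4) = Add(-4, Mul(Rational(1, 2), Pow(V, -1), Add(-1, V))))
Function('t')(X) = Mul(Pow(2, Rational(1, 2)), Pow(X, Rational(1, 2))) (Function('t')(X) = Pow(Mul(2, X), Rational(1, 2)) = Mul(Pow(2, Rational(1, 2)), Pow(X, Rational(1, 2))))
Add(W, Function('t')(Function('y')(-1))) = Add(432, Mul(Pow(2, Rational(1, 2)), Pow(Mul(Rational(1, 2), Pow(-1, -1), Add(-1, Mul(-7, -1))), Rational(1, 2)))) = Add(432, Mul(Pow(2, Rational(1, 2)), Pow(Mul(Rational(1, 2), -1, Add(-1, 7)), Rational(1, 2)))) = Add(432, Mul(Pow(2, Rational(1, 2)), Pow(Mul(Rational(1, 2), -1, 6), Rational(1, 2)))) = Add(432, Mul(Pow(2, Rational(1, 2)), Pow(-3, Rational(1, 2)))) = Add(432, Mul(Pow(2, Rational(1, 2)), Mul(I, Pow(3, Rational(1, 2))))) = Add(432, Mul(I, Pow(6, Rational(1, 2))))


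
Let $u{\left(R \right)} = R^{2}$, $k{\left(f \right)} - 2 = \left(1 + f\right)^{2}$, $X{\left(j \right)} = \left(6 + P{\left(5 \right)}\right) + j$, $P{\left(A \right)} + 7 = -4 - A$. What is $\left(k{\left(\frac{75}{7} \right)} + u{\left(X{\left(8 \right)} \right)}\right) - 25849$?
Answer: $- \frac{1259583}{49} \approx -25706.0$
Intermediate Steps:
$P{\left(A \right)} = -11 - A$ ($P{\left(A \right)} = -7 - \left(4 + A\right) = -11 - A$)
$X{\left(j \right)} = -10 + j$ ($X{\left(j \right)} = \left(6 - 16\right) + j = -10 + j$)
$k{\left(f \right)} = 2 + \left(1 + f\right)^{2}$
$\left(k{\left(\frac{75}{7} \right)} + u{\left(X{\left(8 \right)} \right)}\right) - 25849 = \left(\left(2 + \left(1 + \frac{75}{7}\right)^{2}\right) + \left(-10 + 8\right)^{2}\right) - 25849 = \left(\left(2 + \left(1 + 75 \cdot \frac{1}{7}\right)^{2}\right) + \left(-2\right)^{2}\right) - 25849 = \left(\left(2 + \left(1 + \frac{75}{7}\right)^{2}\right) + 4\right) - 25849 = \left(\left(2 + \left(\frac{82}{7}\right)^{2}\right) + 4\right) - 25849 = \left(\left(2 + \frac{6724}{49}\right) + 4\right) - 25849 = \left(\frac{6822}{49} + 4\right) - 25849 = \frac{7018}{49} - 25849 = - \frac{1259583}{49}$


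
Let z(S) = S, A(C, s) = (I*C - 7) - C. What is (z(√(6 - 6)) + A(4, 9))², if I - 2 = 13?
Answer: 2401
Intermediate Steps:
I = 15 (I = 2 + 13 = 15)
A(C, s) = -7 + 14*C (A(C, s) = (15*C - 7) - C = (-7 + 15*C) - C = -7 + 14*C)
(z(√(6 - 6)) + A(4, 9))² = (√(6 - 6) + (-7 + 14*4))² = (√0 + (-7 + 56))² = (0 + 49)² = 49² = 2401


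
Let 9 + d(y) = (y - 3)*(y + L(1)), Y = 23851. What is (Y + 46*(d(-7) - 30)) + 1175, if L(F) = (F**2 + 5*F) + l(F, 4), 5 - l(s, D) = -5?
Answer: 19092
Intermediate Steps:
l(s, D) = 10 (l(s, D) = 5 - 1*(-5) = 5 + 5 = 10)
L(F) = 10 + F**2 + 5*F (L(F) = (F**2 + 5*F) + 10 = 10 + F**2 + 5*F)
d(y) = -9 + (-3 + y)*(16 + y) (d(y) = -9 + (y - 3)*(y + (10 + 1**2 + 5*1)) = -9 + (-3 + y)*(y + (10 + 1 + 5)) = -9 + (-3 + y)*(y + 16) = -9 + (-3 + y)*(16 + y))
(Y + 46*(d(-7) - 30)) + 1175 = (23851 + 46*((-57 + (-7)**2 + 13*(-7)) - 30)) + 1175 = (23851 + 46*((-57 + 49 - 91) - 30)) + 1175 = (23851 + 46*(-99 - 30)) + 1175 = (23851 + 46*(-129)) + 1175 = (23851 - 5934) + 1175 = 17917 + 1175 = 19092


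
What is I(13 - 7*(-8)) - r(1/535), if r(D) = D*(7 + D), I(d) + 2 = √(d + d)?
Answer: -576196/286225 + √138 ≈ 9.7343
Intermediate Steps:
I(d) = -2 + √2*√d (I(d) = -2 + √(d + d) = -2 + √(2*d) = -2 + √2*√d)
I(13 - 7*(-8)) - r(1/535) = (-2 + √2*√(13 - 7*(-8))) - (7 + 1/535)/535 = (-2 + √2*√(13 + 56)) - (7 + 1/535)/535 = (-2 + √2*√69) - 3746/(535*535) = (-2 + √138) - 1*3746/286225 = (-2 + √138) - 3746/286225 = -576196/286225 + √138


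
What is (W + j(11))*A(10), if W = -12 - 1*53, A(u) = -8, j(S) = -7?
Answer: 576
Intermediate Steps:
W = -65 (W = -12 - 53 = -65)
(W + j(11))*A(10) = (-65 - 7)*(-8) = -72*(-8) = 576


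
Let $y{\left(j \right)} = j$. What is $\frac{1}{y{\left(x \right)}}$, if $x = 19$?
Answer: $\frac{1}{19} \approx 0.052632$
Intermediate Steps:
$\frac{1}{y{\left(x \right)}} = \frac{1}{19}$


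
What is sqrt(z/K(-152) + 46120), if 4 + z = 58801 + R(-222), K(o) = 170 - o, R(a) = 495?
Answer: sqrt(1200249526)/161 ≈ 215.18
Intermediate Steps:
z = 59292 (z = -4 + (58801 + 495) = -4 + 59296 = 59292)
sqrt(z/K(-152) + 46120) = sqrt(59292/(170 - 1*(-152)) + 46120) = sqrt(59292/(170 + 152) + 46120) = sqrt(59292/322 + 46120) = sqrt(59292*(1/322) + 46120) = sqrt(29646/161 + 46120) = sqrt(7454966/161) = sqrt(1200249526)/161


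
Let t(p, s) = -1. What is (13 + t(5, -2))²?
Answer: 144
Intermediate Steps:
(13 + t(5, -2))² = (13 - 1)² = 12² = 144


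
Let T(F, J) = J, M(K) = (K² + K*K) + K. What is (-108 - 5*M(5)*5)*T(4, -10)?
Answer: 14830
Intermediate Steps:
M(K) = K + 2*K² (M(K) = (K² + K²) + K = 2*K² + K = K + 2*K²)
(-108 - 5*M(5)*5)*T(4, -10) = (-108 - 25*(1 + 2*5)*5)*(-10) = (-108 - 25*(1 + 10)*5)*(-10) = (-108 - 25*11*5)*(-10) = (-108 - 5*55*5)*(-10) = (-108 - 275*5)*(-10) = (-108 - 1375)*(-10) = -1483*(-10) = 14830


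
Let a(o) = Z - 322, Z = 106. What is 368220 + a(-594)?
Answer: 368004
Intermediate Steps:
a(o) = -216 (a(o) = 106 - 322 = -216)
368220 + a(-594) = 368220 - 216 = 368004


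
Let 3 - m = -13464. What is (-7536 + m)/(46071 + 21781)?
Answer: 5931/67852 ≈ 0.087411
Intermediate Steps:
m = 13467 (m = 3 - 1*(-13464) = 3 + 13464 = 13467)
(-7536 + m)/(46071 + 21781) = (-7536 + 13467)/(46071 + 21781) = 5931/67852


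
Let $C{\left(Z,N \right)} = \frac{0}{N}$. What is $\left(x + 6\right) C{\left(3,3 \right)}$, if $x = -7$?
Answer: $0$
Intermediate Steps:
$C{\left(Z,N \right)} = 0$
$\left(x + 6\right) C{\left(3,3 \right)} = \left(-7 + 6\right) 0 = \left(-1\right) 0 = 0$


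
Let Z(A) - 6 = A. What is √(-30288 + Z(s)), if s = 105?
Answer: 3*I*√3353 ≈ 173.72*I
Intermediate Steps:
Z(A) = 6 + A
√(-30288 + Z(s)) = √(-30288 + (6 + 105)) = √(-30288 + 111) = √(-30177) = 3*I*√3353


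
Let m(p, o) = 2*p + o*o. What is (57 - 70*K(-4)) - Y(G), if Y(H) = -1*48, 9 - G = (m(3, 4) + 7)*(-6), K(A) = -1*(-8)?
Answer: -455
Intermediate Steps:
m(p, o) = o² + 2*p (m(p, o) = 2*p + o² = o² + 2*p)
K(A) = 8
G = 183 (G = 9 - ((4² + 2*3) + 7)*(-6) = 9 - ((16 + 6) + 7)*(-6) = 9 - (22 + 7)*(-6) = 9 - 29*(-6) = 9 - 1*(-174) = 9 + 174 = 183)
Y(H) = -48
(57 - 70*K(-4)) - Y(G) = (57 - 70*8) - 1*(-48) = (57 - 560) + 48 = -503 + 48 = -455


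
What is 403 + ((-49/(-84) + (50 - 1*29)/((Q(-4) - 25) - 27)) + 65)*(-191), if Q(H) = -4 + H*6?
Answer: -2897587/240 ≈ -12073.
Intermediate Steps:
Q(H) = -4 + 6*H
403 + ((-49/(-84) + (50 - 1*29)/((Q(-4) - 25) - 27)) + 65)*(-191) = 403 + ((-49/(-84) + (50 - 1*29)/(((-4 + 6*(-4)) - 25) - 27)) + 65)*(-191) = 403 + ((-49*(-1/84) + (50 - 29)/(((-4 - 24) - 25) - 27)) + 65)*(-191) = 403 + ((7/12 + 21/((-28 - 25) - 27)) + 65)*(-191) = 403 + ((7/12 + 21/(-53 - 27)) + 65)*(-191) = 403 + ((7/12 + 21/(-80)) + 65)*(-191) = 403 + ((7/12 + 21*(-1/80)) + 65)*(-191) = 403 + ((7/12 - 21/80) + 65)*(-191) = 403 + (77/240 + 65)*(-191) = 403 + (15677/240)*(-191) = 403 - 2994307/240 = -2897587/240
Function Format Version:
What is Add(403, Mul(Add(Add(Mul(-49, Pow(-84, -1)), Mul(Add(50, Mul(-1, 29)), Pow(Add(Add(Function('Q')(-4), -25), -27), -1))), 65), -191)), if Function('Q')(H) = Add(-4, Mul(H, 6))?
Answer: Rational(-2897587, 240) ≈ -12073.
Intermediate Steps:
Function('Q')(H) = Add(-4, Mul(6, H))
Add(403, Mul(Add(Add(Mul(-49, Pow(-84, -1)), Mul(Add(50, Mul(-1, 29)), Pow(Add(Add(Function('Q')(-4), -25), -27), -1))), 65), -191)) = Add(403, Mul(Add(Add(Mul(-49, Pow(-84, -1)), Mul(Add(50, Mul(-1, 29)), Pow(Add(Add(Add(-4, Mul(6, -4)), -25), -27), -1))), 65), -191)) = Add(403, Mul(Add(Add(Mul(-49, Rational(-1, 84)), Mul(Add(50, -29), Pow(Add(Add(Add(-4, -24), -25), -27), -1))), 65), -191)) = Add(403, Mul(Add(Add(Rational(7, 12), Mul(21, Pow(Add(Add(-28, -25), -27), -1))), 65), -191)) = Add(403, Mul(Add(Add(Rational(7, 12), Mul(21, Pow(Add(-53, -27), -1))), 65), -191)) = Add(403, Mul(Add(Add(Rational(7, 12), Mul(21, Pow(-80, -1))), 65), -191)) = Add(403, Mul(Add(Add(Rational(7, 12), Mul(21, Rational(-1, 80))), 65), -191)) = Add(403, Mul(Add(Add(Rational(7, 12), Rational(-21, 80)), 65), -191)) = Add(403, Mul(Add(Rational(77, 240), 65), -191)) = Add(403, Mul(Rational(15677, 240), -191)) = Add(403, Rational(-2994307, 240)) = Rational(-2897587, 240)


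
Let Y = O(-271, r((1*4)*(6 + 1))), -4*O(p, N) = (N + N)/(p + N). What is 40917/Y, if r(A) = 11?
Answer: 21276840/11 ≈ 1.9343e+6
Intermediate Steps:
O(p, N) = -N/(2*(N + p)) (O(p, N) = -(N + N)/(4*(p + N)) = -2*N/(4*(N + p)) = -N/(2*(N + p)))
Y = 11/520 (Y = -1*11/(2*11 + 2*(-271)) = -1*11/(22 - 542) = -1*11/(-520) = -1*11*(-1/520) = 11/520 ≈ 0.021154)
40917/Y = 40917/(11/520) = 40917*(520/11) = 21276840/11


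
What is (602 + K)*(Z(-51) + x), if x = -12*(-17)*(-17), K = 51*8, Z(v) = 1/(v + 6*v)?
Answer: -1250457770/357 ≈ -3.5027e+6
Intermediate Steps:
Z(v) = 1/(7*v)
K = 408
x = -3468 (x = 204*(-17) = -3468)
(602 + K)*(Z(-51) + x) = (602 + 408)*((1/7)/(-51) - 3468) = 1010*((1/7)*(-1/51) - 3468) = 1010*(-1/357 - 3468) = 1010*(-1238077/357) = -1250457770/357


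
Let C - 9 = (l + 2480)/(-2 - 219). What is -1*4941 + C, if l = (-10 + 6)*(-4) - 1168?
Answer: -1091300/221 ≈ -4938.0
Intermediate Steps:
l = -1152 (l = -4*(-4) - 1168 = 16 - 1168 = -1152)
C = 661/221 (C = 9 + (-1152 + 2480)/(-2 - 219) = 9 + 1328/(-221) = 9 + 1328*(-1/221) = 9 - 1328/221 = 661/221 ≈ 2.9910)
-1*4941 + C = -1*4941 + 661/221 = -4941 + 661/221 = -1091300/221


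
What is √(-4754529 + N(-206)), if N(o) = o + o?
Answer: I*√4754941 ≈ 2180.6*I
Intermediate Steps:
N(o) = 2*o
√(-4754529 + N(-206)) = √(-4754529 + 2*(-206)) = √(-4754529 - 412) = √(-4754941) = I*√4754941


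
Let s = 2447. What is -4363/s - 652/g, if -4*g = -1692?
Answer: -3440993/1035081 ≈ -3.3244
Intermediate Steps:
g = 423 (g = -¼*(-1692) = 423)
-4363/s - 652/g = -4363/2447 - 652/423 = -3440993/1035081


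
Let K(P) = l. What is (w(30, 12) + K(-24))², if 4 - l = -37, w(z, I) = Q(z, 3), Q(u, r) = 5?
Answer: 2116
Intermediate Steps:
w(z, I) = 5
l = 41 (l = 4 - 1*(-37) = 4 + 37 = 41)
K(P) = 41
(w(30, 12) + K(-24))² = (5 + 41)² = 46² = 2116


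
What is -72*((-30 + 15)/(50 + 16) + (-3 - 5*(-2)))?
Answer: -5364/11 ≈ -487.64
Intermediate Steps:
-72*((-30 + 15)/(50 + 16) + (-3 - 5*(-2))) = -72*(-15/66 + (-3 + 10)) = -72*(-15*1/66 + 7) = -72*(-5/22 + 7) = -72*149/22 = -5364/11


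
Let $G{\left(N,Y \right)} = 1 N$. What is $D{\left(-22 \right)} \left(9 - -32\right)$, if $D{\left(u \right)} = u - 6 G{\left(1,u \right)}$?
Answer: $-1148$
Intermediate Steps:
$G{\left(N,Y \right)} = N$
$D{\left(u \right)} = -6 + u$ ($D{\left(u \right)} = u - 6 = -6 + u$)
$D{\left(-22 \right)} \left(9 - -32\right) = \left(-6 - 22\right) \left(9 - -32\right) = - 28 \left(9 + 32\right) = \left(-28\right) 41 = -1148$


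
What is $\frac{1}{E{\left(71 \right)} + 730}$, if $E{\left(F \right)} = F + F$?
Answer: $\frac{1}{872} \approx 0.0011468$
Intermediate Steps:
$E{\left(F \right)} = 2 F$
$\frac{1}{E{\left(71 \right)} + 730} = \frac{1}{2 \cdot 71 + 730} = \frac{1}{142 + 730} = \frac{1}{872}$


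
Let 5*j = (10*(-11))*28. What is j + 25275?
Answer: 24659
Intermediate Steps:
j = -616 (j = ((10*(-11))*28)/5 = (-110*28)/5 = (⅕)*(-3080) = -616)
j + 25275 = -616 + 25275 = 24659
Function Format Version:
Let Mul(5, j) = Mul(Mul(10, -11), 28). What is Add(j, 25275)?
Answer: 24659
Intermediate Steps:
j = -616 (j = Mul(Rational(1, 5), Mul(Mul(10, -11), 28)) = Mul(Rational(1, 5), Mul(-110, 28)) = Mul(Rational(1, 5), -3080) = -616)
Add(j, 25275) = Add(-616, 25275) = 24659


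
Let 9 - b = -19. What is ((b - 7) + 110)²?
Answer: 17161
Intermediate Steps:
b = 28 (b = 9 - 1*(-19) = 9 + 19 = 28)
((b - 7) + 110)² = ((28 - 7) + 110)² = (21 + 110)² = 131² = 17161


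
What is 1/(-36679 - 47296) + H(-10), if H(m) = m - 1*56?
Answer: -5542351/83975 ≈ -66.000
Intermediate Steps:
H(m) = -56 + m (H(m) = m - 56 = -56 + m)
1/(-36679 - 47296) + H(-10) = 1/(-36679 - 47296) + (-56 - 10) = 1/(-83975) - 66 = -1/83975 - 66 = -5542351/83975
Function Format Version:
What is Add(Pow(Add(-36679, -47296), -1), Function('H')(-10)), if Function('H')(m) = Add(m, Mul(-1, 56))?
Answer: Rational(-5542351, 83975) ≈ -66.000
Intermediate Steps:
Function('H')(m) = Add(-56, m) (Function('H')(m) = Add(m, -56) = Add(-56, m))
Add(Pow(Add(-36679, -47296), -1), Function('H')(-10)) = Add(Pow(Add(-36679, -47296), -1), Add(-56, -10)) = Add(Pow(-83975, -1), -66) = Add(Rational(-1, 83975), -66) = Rational(-5542351, 83975)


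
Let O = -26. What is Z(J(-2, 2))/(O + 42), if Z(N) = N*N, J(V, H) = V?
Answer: ¼ ≈ 0.25000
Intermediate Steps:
Z(N) = N²
Z(J(-2, 2))/(O + 42) = (-2)²/(-26 + 42) = 4/16 = 4*(1/16) = ¼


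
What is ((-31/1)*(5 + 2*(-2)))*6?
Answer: -186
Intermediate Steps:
((-31/1)*(5 + 2*(-2)))*6 = ((-31*1)*(5 - 4))*6 = -31*1*6 = -31*6 = -186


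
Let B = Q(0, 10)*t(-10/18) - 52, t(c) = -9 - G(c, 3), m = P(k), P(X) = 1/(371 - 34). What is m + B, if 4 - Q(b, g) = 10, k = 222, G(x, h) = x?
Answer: -1345/1011 ≈ -1.3304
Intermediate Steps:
Q(b, g) = -6 (Q(b, g) = 4 - 1*10 = 4 - 10 = -6)
P(X) = 1/337
m = 1/337 ≈ 0.0029674
t(c) = -9 - c
B = -4/3 (B = -6*(-9 - (-10)/18) - 52 = -6*(-9 - 1*(-5/9)) - 52 = -6*(-9 + 5/9) - 52 = -6*(-76/9) - 52 = 152/3 - 52 = -4/3 ≈ -1.3333)
m + B = 1/337 - 4/3 = -1345/1011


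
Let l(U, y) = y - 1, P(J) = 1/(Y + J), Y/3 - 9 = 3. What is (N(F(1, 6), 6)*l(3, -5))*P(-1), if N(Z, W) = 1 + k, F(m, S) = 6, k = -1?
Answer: 0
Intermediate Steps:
Y = 36 (Y = 27 + 3*3 = 27 + 9 = 36)
P(J) = 1/(36 + J)
l(U, y) = -1 + y
N(Z, W) = 0 (N(Z, W) = 1 - 1 = 0)
(N(F(1, 6), 6)*l(3, -5))*P(-1) = (0*(-1 - 5))/(36 - 1) = (0*(-6))/35 = 0*(1/35) = 0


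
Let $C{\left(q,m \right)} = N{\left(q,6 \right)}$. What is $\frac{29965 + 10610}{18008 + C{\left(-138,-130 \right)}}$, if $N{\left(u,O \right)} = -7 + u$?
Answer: $\frac{40575}{17863} \approx 2.2715$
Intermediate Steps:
$C{\left(q,m \right)} = -7 + q$
$\frac{29965 + 10610}{18008 + C{\left(-138,-130 \right)}} = \frac{29965 + 10610}{18008 - 145} = \frac{40575}{18008 - 145} = \frac{40575}{17863}$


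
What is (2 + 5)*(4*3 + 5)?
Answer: 119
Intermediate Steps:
(2 + 5)*(4*3 + 5) = 7*(12 + 5) = 7*17 = 119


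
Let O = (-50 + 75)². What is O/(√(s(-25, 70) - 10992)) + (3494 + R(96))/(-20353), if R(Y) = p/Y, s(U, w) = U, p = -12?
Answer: -27951/162824 - 625*I*√11017/11017 ≈ -0.17166 - 5.9545*I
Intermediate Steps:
R(Y) = -12/Y
O = 625 (O = 25² = 625)
O/(√(s(-25, 70) - 10992)) + (3494 + R(96))/(-20353) = 625/(√(-25 - 10992)) + (3494 - 12/96)/(-20353) = 625/(√(-11017)) + (3494 - 12*1/96)*(-1/20353) = 625/((I*√11017)) + (3494 - ⅛)*(-1/20353) = 625*(-I*√11017/11017) + (27951/8)*(-1/20353) = -625*I*√11017/11017 - 27951/162824 = -27951/162824 - 625*I*√11017/11017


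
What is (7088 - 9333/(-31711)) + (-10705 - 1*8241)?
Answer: -376019705/31711 ≈ -11858.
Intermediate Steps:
(7088 - 9333/(-31711)) + (-10705 - 1*8241) = (7088 - 9333*(-1/31711)) + (-10705 - 8241) = (7088 + 9333/31711) - 18946 = 224776901/31711 - 18946 = -376019705/31711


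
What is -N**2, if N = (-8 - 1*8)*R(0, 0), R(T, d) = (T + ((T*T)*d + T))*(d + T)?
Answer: 0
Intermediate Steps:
R(T, d) = (T + d)*(2*T + d*T**2) (R(T, d) = (T + (T**2*d + T))*(T + d) = (T + (d*T**2 + T))*(T + d) = (T + (T + d*T**2))*(T + d) = (2*T + d*T**2)*(T + d) = (T + d)*(2*T + d*T**2))
N = 0 (N = (-8 - 1*8)*(0*(2*0 + 2*0 + 0*0**2 + 0*0**2)) = (-8 - 8)*(0*(0 + 0 + 0*0 + 0*0)) = -0*(0 + 0 + 0 + 0) = -0*0 = -16*0 = 0)
-N**2 = -1*0**2 = -1*0 = 0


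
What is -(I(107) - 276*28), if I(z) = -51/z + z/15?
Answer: 12392756/1605 ≈ 7721.3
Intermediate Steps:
I(z) = -51/z + z/15 (I(z) = -51/z + z*(1/15) = -51/z + z/15)
-(I(107) - 276*28) = -((-51/107 + (1/15)*107) - 276*28) = -((-51*1/107 + 107/15) - 1*7728) = -((-51/107 + 107/15) - 7728) = -(10684/1605 - 7728) = -1*(-12392756/1605) = 12392756/1605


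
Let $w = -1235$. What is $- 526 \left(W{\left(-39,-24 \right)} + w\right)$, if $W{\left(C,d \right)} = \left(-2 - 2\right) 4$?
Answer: $658026$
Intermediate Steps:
$W{\left(C,d \right)} = -16$ ($W{\left(C,d \right)} = \left(-4\right) 4 = -16$)
$- 526 \left(W{\left(-39,-24 \right)} + w\right) = - 526 \left(-16 - 1235\right) = \left(-526\right) \left(-1251\right) = 658026$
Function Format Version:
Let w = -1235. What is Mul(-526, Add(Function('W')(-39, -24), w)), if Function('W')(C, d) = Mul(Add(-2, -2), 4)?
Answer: 658026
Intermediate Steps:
Function('W')(C, d) = -16 (Function('W')(C, d) = Mul(-4, 4) = -16)
Mul(-526, Add(Function('W')(-39, -24), w)) = Mul(-526, Add(-16, -1235)) = Mul(-526, -1251) = 658026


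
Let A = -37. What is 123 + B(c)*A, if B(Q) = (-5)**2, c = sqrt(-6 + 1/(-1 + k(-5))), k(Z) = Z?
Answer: -802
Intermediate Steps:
c = I*sqrt(222)/6 (c = sqrt(-6 + 1/(-1 - 5)) = sqrt(-6 + 1/(-6)) = sqrt(-6 - 1/6) = sqrt(-37/6) = I*sqrt(222)/6 ≈ 2.4833*I)
B(Q) = 25
123 + B(c)*A = 123 + 25*(-37) = 123 - 925 = -802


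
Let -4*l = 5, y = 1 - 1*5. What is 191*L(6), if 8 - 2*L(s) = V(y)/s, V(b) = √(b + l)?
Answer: 764 - 191*I*√21/24 ≈ 764.0 - 36.47*I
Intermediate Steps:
y = -4 (y = 1 - 5 = -4)
l = -5/4 (l = -¼*5 = -5/4 ≈ -1.2500)
V(b) = √(-5/4 + b) (V(b) = √(b - 5/4) = √(-5/4 + b))
L(s) = 4 - I*√21/(4*s) (L(s) = 4 - √(-5 + 4*(-4))/2/(2*s) = 4 - √(-5 - 16)/2/(2*s) = 4 - √(-21)/2/(2*s) = 4 - (I*√21)/2/(2*s) = 4 - I*√21/2/(2*s) = 4 - I*√21/(4*s))
191*L(6) = 191*(4 - ¼*I*√21/6) = 191*(4 - ¼*I*√21*⅙) = 191*(4 - I*√21/24) = 764 - 191*I*√21/24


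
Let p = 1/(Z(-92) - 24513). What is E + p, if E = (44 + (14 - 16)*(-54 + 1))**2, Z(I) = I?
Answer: 553612499/24605 ≈ 22500.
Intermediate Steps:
E = 22500 (E = (44 - 2*(-53))**2 = (44 + 106)**2 = 150**2 = 22500)
p = -1/24605 (p = 1/(-92 - 24513) = 1/(-24605) = -1/24605 ≈ -4.0642e-5)
E + p = 22500 - 1/24605 = 553612499/24605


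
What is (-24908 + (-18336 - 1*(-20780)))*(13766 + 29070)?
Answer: -962267904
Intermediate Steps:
(-24908 + (-18336 - 1*(-20780)))*(13766 + 29070) = (-24908 + (-18336 + 20780))*42836 = (-24908 + 2444)*42836 = -22464*42836 = -962267904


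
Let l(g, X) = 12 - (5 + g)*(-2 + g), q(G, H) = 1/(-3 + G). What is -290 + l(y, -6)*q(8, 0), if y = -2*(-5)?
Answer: -1558/5 ≈ -311.60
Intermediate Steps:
y = 10
l(g, X) = 12 - (-2 + g)*(5 + g)
-290 + l(y, -6)*q(8, 0) = -290 + (22 - 1*10² - 3*10)/(-3 + 8) = -290 + (22 - 1*100 - 30)/5 = -290 + (22 - 100 - 30)*(⅕) = -290 - 108*⅕ = -290 - 108/5 = -1558/5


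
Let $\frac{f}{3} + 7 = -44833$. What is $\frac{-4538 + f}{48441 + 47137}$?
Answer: $- \frac{69529}{47789} \approx -1.4549$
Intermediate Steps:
$f = -134520$ ($f = -21 + 3 \left(-44833\right) = -21 - 134499 = -134520$)
$\frac{-4538 + f}{48441 + 47137} = \frac{-4538 - 134520}{48441 + 47137} = - \frac{139058}{95578} = \left(-139058\right) \frac{1}{95578} = - \frac{69529}{47789}$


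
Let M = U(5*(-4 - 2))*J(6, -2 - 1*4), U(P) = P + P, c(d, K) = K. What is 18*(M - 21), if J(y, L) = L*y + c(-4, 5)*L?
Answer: 70902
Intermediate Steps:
J(y, L) = 5*L + L*y (J(y, L) = L*y + 5*L = 5*L + L*y)
U(P) = 2*P
M = 3960 (M = (2*(5*(-4 - 2)))*((-2 - 1*4)*(5 + 6)) = (2*(5*(-6)))*((-2 - 4)*11) = (2*(-30))*(-6*11) = -60*(-66) = 3960)
18*(M - 21) = 18*(3960 - 21) = 18*3939 = 70902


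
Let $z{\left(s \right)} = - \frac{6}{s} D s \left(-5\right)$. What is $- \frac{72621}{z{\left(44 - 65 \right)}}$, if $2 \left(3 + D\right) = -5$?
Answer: $\frac{24207}{55} \approx 440.13$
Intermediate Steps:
$D = - \frac{11}{2}$ ($D = -3 + \frac{1}{2} \left(-5\right) = -3 - \frac{5}{2} = - \frac{11}{2} \approx -5.5$)
$z{\left(s \right)} = -165$ ($z{\left(s \right)} = - \frac{6}{s} \left(- \frac{11}{2}\right) s \left(-5\right) = \frac{33}{s} \left(- 5 s\right) = -165$)
$- \frac{72621}{z{\left(44 - 65 \right)}} = - \frac{72621}{-165} = \left(-72621\right) \left(- \frac{1}{165}\right) = \frac{24207}{55}$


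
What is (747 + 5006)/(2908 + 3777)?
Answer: 5753/6685 ≈ 0.86058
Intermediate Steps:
(747 + 5006)/(2908 + 3777) = 5753/6685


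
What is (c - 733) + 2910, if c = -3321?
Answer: -1144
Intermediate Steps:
(c - 733) + 2910 = (-3321 - 733) + 2910 = -4054 + 2910 = -1144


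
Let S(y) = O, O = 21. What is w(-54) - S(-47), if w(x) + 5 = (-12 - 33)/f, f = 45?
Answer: -27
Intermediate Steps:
w(x) = -6 (w(x) = -5 + (-12 - 33)/45 = -5 - 45*1/45 = -5 - 1 = -6)
S(y) = 21
w(-54) - S(-47) = -6 - 1*21 = -6 - 21 = -27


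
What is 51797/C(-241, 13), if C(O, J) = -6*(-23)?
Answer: 51797/138 ≈ 375.34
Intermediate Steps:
C(O, J) = 138
51797/C(-241, 13) = 51797/138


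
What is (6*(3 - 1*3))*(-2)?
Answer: 0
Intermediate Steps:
(6*(3 - 1*3))*(-2) = (6*(3 - 3))*(-2) = (6*0)*(-2) = 0*(-2) = 0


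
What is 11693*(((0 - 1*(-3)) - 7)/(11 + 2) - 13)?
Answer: -2022889/13 ≈ -1.5561e+5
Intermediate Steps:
11693*(((0 - 1*(-3)) - 7)/(11 + 2) - 13) = 11693*(((0 + 3) - 7)/13 - 13) = 11693*((3 - 7)*(1/13) - 13) = 11693*(-4*1/13 - 13) = 11693*(-4/13 - 13) = 11693*(-173/13) = -2022889/13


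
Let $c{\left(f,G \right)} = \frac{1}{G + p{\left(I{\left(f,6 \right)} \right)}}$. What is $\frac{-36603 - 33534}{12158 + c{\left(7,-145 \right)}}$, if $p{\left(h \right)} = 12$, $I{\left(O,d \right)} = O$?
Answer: $- \frac{9328221}{1617013} \approx -5.7688$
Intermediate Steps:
$c{\left(f,G \right)} = \frac{1}{12 + G}$ ($c{\left(f,G \right)} = \frac{1}{G + 12} = \frac{1}{12 + G}$)
$\frac{-36603 - 33534}{12158 + c{\left(7,-145 \right)}} = \frac{-36603 - 33534}{12158 + \frac{1}{12 - 145}} = - \frac{70137}{12158 + \frac{1}{-133}} = - \frac{70137}{12158 - \frac{1}{133}} = - \frac{70137}{\frac{1617013}{133}} = \left(-70137\right) \frac{133}{1617013} = - \frac{9328221}{1617013}$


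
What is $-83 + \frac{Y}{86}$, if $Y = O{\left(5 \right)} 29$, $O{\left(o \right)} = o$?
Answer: $- \frac{6993}{86} \approx -81.314$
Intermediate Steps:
$Y = 145$ ($Y = 5 \cdot 29 = 145$)
$-83 + \frac{Y}{86} = -83 + \frac{145}{86} = - \frac{6993}{86}$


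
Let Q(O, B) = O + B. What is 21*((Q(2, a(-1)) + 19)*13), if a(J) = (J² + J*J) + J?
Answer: 6006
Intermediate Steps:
a(J) = J + 2*J² (a(J) = (J² + J²) + J = 2*J² + J = J + 2*J²)
Q(O, B) = B + O
21*((Q(2, a(-1)) + 19)*13) = 21*(((-(1 + 2*(-1)) + 2) + 19)*13) = 21*(((-(1 - 2) + 2) + 19)*13) = 21*(((-1*(-1) + 2) + 19)*13) = 21*(((1 + 2) + 19)*13) = 21*((3 + 19)*13) = 21*(22*13) = 21*286 = 6006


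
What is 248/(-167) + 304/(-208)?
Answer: -6397/2171 ≈ -2.9466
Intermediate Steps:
248/(-167) + 304/(-208) = 248*(-1/167) + 304*(-1/208) = -248/167 - 19/13 = -6397/2171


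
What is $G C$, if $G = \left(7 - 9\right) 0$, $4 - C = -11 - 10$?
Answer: $0$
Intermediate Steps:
$C = 25$ ($C = 4 - \left(-11 - 10\right) = 4 - -21 = 4 + 21 = 25$)
$G = 0$ ($G = \left(-2\right) 0 = 0$)
$G C = 0 \cdot 25 = 0$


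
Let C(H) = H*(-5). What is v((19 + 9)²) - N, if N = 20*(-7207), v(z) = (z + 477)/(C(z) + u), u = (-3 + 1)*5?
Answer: 566468939/3930 ≈ 1.4414e+5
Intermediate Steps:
C(H) = -5*H
u = -10 (u = -2*5 = -10)
v(z) = (477 + z)/(-10 - 5*z) (v(z) = (z + 477)/(-5*z - 10) = (477 + z)/(-10 - 5*z))
N = -144140
v((19 + 9)²) - N = (-477 - (19 + 9)²)/(5*(2 + (19 + 9)²)) - 1*(-144140) = (-477 - 1*28²)/(5*(2 + 28²)) + 144140 = (-477 - 1*784)/(5*(2 + 784)) + 144140 = (⅕)*(-477 - 784)/786 + 144140 = (⅕)*(1/786)*(-1261) + 144140 = -1261/3930 + 144140 = 566468939/3930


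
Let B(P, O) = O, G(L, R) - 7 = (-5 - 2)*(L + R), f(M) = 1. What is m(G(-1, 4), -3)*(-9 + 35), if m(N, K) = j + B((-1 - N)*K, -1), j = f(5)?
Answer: 0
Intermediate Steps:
G(L, R) = 7 - 7*L - 7*R (G(L, R) = 7 + (-5 - 2)*(L + R) = 7 - 7*(L + R) = 7 + (-7*L - 7*R) = 7 - 7*L - 7*R)
j = 1
m(N, K) = 0 (m(N, K) = 1 - 1 = 0)
m(G(-1, 4), -3)*(-9 + 35) = 0*(-9 + 35) = 0*26 = 0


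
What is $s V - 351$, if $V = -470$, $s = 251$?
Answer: $-118321$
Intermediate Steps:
$s V - 351 = 251 \left(-470\right) - 351 = -117970 - 351 = -118321$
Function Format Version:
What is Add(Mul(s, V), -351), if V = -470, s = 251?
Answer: -118321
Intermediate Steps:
Add(Mul(s, V), -351) = Add(Mul(251, -470), -351) = Add(-117970, -351) = -118321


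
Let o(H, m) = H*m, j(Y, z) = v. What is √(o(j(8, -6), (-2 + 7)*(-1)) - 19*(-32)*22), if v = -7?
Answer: √13411 ≈ 115.81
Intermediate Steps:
j(Y, z) = -7
√(o(j(8, -6), (-2 + 7)*(-1)) - 19*(-32)*22) = √(-7*(-2 + 7)*(-1) - 19*(-32)*22) = √(-35*(-1) + 608*22) = √(-7*(-5) + 13376) = √(35 + 13376) = √13411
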